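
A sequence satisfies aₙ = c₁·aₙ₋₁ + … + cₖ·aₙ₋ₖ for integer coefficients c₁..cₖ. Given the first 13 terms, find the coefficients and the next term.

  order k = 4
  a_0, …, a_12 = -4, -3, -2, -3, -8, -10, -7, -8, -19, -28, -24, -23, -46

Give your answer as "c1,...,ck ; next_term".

  a_4 = 1·-3 + -1·-2 + 1·-3 + 1·-4 = -8
  a_5 = 1·-8 + -1·-3 + 1·-2 + 1·-3 = -10
  a_6 = 1·-10 + -1·-8 + 1·-3 + 1·-2 = -7
  a_7 = 1·-7 + -1·-10 + 1·-8 + 1·-3 = -8
  a_8 = 1·-8 + -1·-7 + 1·-10 + 1·-8 = -19
  a_9 = 1·-19 + -1·-8 + 1·-7 + 1·-10 = -28
  a_10 = 1·-28 + -1·-19 + 1·-8 + 1·-7 = -24
  a_11 = 1·-24 + -1·-28 + 1·-19 + 1·-8 = -23
  a_12 = 1·-23 + -1·-24 + 1·-28 + 1·-19 = -46
  a_13 = 1·-46 + -1·-23 + 1·-24 + 1·-28 = -75

1,-1,1,1 ; -75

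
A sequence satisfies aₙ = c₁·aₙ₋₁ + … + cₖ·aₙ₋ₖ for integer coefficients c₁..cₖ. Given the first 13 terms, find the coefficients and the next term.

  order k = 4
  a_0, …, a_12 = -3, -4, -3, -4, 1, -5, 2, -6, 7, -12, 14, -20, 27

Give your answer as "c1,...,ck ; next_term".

  a_4 = -1·-4 + 0·-3 + 0·-4 + 1·-3 = 1
  a_5 = -1·1 + 0·-4 + 0·-3 + 1·-4 = -5
  a_6 = -1·-5 + 0·1 + 0·-4 + 1·-3 = 2
  a_7 = -1·2 + 0·-5 + 0·1 + 1·-4 = -6
  a_8 = -1·-6 + 0·2 + 0·-5 + 1·1 = 7
  a_9 = -1·7 + 0·-6 + 0·2 + 1·-5 = -12
  a_10 = -1·-12 + 0·7 + 0·-6 + 1·2 = 14
  a_11 = -1·14 + 0·-12 + 0·7 + 1·-6 = -20
  a_12 = -1·-20 + 0·14 + 0·-12 + 1·7 = 27
  a_13 = -1·27 + 0·-20 + 0·14 + 1·-12 = -39

-1,0,0,1 ; -39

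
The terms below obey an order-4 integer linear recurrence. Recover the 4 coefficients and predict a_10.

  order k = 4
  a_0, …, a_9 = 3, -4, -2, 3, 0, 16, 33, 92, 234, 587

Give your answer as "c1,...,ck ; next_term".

2,2,-1,-2 ; 1484

  a_4 = 2·3 + 2·-2 + -1·-4 + -2·3 = 0
  a_5 = 2·0 + 2·3 + -1·-2 + -2·-4 = 16
  a_6 = 2·16 + 2·0 + -1·3 + -2·-2 = 33
  a_7 = 2·33 + 2·16 + -1·0 + -2·3 = 92
  a_8 = 2·92 + 2·33 + -1·16 + -2·0 = 234
  a_9 = 2·234 + 2·92 + -1·33 + -2·16 = 587
  a_10 = 2·587 + 2·234 + -1·92 + -2·33 = 1484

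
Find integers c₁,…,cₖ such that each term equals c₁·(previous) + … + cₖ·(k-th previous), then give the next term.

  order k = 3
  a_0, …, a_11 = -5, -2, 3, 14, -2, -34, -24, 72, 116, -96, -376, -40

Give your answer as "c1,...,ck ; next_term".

0,-2,-2 ; 944

  a_3 = 0·3 + -2·-2 + -2·-5 = 14
  a_4 = 0·14 + -2·3 + -2·-2 = -2
  a_5 = 0·-2 + -2·14 + -2·3 = -34
  a_6 = 0·-34 + -2·-2 + -2·14 = -24
  a_7 = 0·-24 + -2·-34 + -2·-2 = 72
  a_8 = 0·72 + -2·-24 + -2·-34 = 116
  a_9 = 0·116 + -2·72 + -2·-24 = -96
  a_10 = 0·-96 + -2·116 + -2·72 = -376
  a_11 = 0·-376 + -2·-96 + -2·116 = -40
  a_12 = 0·-40 + -2·-376 + -2·-96 = 944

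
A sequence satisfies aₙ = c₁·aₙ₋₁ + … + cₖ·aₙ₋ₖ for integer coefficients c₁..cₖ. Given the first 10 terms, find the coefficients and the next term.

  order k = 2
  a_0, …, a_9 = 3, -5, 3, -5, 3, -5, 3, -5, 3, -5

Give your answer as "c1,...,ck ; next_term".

0,1 ; 3

  a_2 = 0·-5 + 1·3 = 3
  a_3 = 0·3 + 1·-5 = -5
  a_4 = 0·-5 + 1·3 = 3
  a_5 = 0·3 + 1·-5 = -5
  a_6 = 0·-5 + 1·3 = 3
  a_7 = 0·3 + 1·-5 = -5
  a_8 = 0·-5 + 1·3 = 3
  a_9 = 0·3 + 1·-5 = -5
  a_10 = 0·-5 + 1·3 = 3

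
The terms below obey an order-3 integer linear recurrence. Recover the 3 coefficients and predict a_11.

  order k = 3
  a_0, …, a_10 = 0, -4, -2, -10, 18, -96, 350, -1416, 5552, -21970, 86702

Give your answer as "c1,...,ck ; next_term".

-3,4,1 ; -342434

  a_3 = -3·-2 + 4·-4 + 1·0 = -10
  a_4 = -3·-10 + 4·-2 + 1·-4 = 18
  a_5 = -3·18 + 4·-10 + 1·-2 = -96
  a_6 = -3·-96 + 4·18 + 1·-10 = 350
  a_7 = -3·350 + 4·-96 + 1·18 = -1416
  a_8 = -3·-1416 + 4·350 + 1·-96 = 5552
  a_9 = -3·5552 + 4·-1416 + 1·350 = -21970
  a_10 = -3·-21970 + 4·5552 + 1·-1416 = 86702
  a_11 = -3·86702 + 4·-21970 + 1·5552 = -342434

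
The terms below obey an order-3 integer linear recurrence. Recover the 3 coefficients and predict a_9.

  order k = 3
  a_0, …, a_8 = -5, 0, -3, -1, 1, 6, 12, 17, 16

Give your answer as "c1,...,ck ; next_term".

2,-1,-1 ; 3

  a_3 = 2·-3 + -1·0 + -1·-5 = -1
  a_4 = 2·-1 + -1·-3 + -1·0 = 1
  a_5 = 2·1 + -1·-1 + -1·-3 = 6
  a_6 = 2·6 + -1·1 + -1·-1 = 12
  a_7 = 2·12 + -1·6 + -1·1 = 17
  a_8 = 2·17 + -1·12 + -1·6 = 16
  a_9 = 2·16 + -1·17 + -1·12 = 3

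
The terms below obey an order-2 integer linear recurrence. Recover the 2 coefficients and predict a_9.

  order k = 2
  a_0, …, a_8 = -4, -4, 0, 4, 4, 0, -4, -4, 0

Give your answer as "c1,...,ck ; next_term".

1,-1 ; 4

  a_2 = 1·-4 + -1·-4 = 0
  a_3 = 1·0 + -1·-4 = 4
  a_4 = 1·4 + -1·0 = 4
  a_5 = 1·4 + -1·4 = 0
  a_6 = 1·0 + -1·4 = -4
  a_7 = 1·-4 + -1·0 = -4
  a_8 = 1·-4 + -1·-4 = 0
  a_9 = 1·0 + -1·-4 = 4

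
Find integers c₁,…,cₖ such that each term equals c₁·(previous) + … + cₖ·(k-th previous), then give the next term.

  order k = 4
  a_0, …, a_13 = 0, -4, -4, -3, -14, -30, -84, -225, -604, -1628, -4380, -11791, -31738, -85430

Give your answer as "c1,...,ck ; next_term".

  a_4 = 2·-3 + 2·-4 + 0·-4 + -1·0 = -14
  a_5 = 2·-14 + 2·-3 + 0·-4 + -1·-4 = -30
  a_6 = 2·-30 + 2·-14 + 0·-3 + -1·-4 = -84
  a_7 = 2·-84 + 2·-30 + 0·-14 + -1·-3 = -225
  a_8 = 2·-225 + 2·-84 + 0·-30 + -1·-14 = -604
  a_9 = 2·-604 + 2·-225 + 0·-84 + -1·-30 = -1628
  a_10 = 2·-1628 + 2·-604 + 0·-225 + -1·-84 = -4380
  a_11 = 2·-4380 + 2·-1628 + 0·-604 + -1·-225 = -11791
  a_12 = 2·-11791 + 2·-4380 + 0·-1628 + -1·-604 = -31738
  a_13 = 2·-31738 + 2·-11791 + 0·-4380 + -1·-1628 = -85430
  a_14 = 2·-85430 + 2·-31738 + 0·-11791 + -1·-4380 = -229956

2,2,0,-1 ; -229956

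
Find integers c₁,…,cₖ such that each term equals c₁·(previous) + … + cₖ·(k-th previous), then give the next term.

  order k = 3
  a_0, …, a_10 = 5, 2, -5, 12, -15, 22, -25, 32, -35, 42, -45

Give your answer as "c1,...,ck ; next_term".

-1,1,1 ; 52

  a_3 = -1·-5 + 1·2 + 1·5 = 12
  a_4 = -1·12 + 1·-5 + 1·2 = -15
  a_5 = -1·-15 + 1·12 + 1·-5 = 22
  a_6 = -1·22 + 1·-15 + 1·12 = -25
  a_7 = -1·-25 + 1·22 + 1·-15 = 32
  a_8 = -1·32 + 1·-25 + 1·22 = -35
  a_9 = -1·-35 + 1·32 + 1·-25 = 42
  a_10 = -1·42 + 1·-35 + 1·32 = -45
  a_11 = -1·-45 + 1·42 + 1·-35 = 52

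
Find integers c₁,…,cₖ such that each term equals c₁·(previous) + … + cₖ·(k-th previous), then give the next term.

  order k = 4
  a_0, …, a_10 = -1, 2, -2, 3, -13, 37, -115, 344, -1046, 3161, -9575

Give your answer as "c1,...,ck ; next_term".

-2,3,0,1 ; 28977

  a_4 = -2·3 + 3·-2 + 0·2 + 1·-1 = -13
  a_5 = -2·-13 + 3·3 + 0·-2 + 1·2 = 37
  a_6 = -2·37 + 3·-13 + 0·3 + 1·-2 = -115
  a_7 = -2·-115 + 3·37 + 0·-13 + 1·3 = 344
  a_8 = -2·344 + 3·-115 + 0·37 + 1·-13 = -1046
  a_9 = -2·-1046 + 3·344 + 0·-115 + 1·37 = 3161
  a_10 = -2·3161 + 3·-1046 + 0·344 + 1·-115 = -9575
  a_11 = -2·-9575 + 3·3161 + 0·-1046 + 1·344 = 28977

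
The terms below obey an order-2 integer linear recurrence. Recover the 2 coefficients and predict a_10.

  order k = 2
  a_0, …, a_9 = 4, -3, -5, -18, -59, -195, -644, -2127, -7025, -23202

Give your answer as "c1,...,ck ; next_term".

  a_2 = 3·-3 + 1·4 = -5
  a_3 = 3·-5 + 1·-3 = -18
  a_4 = 3·-18 + 1·-5 = -59
  a_5 = 3·-59 + 1·-18 = -195
  a_6 = 3·-195 + 1·-59 = -644
  a_7 = 3·-644 + 1·-195 = -2127
  a_8 = 3·-2127 + 1·-644 = -7025
  a_9 = 3·-7025 + 1·-2127 = -23202
  a_10 = 3·-23202 + 1·-7025 = -76631

3,1 ; -76631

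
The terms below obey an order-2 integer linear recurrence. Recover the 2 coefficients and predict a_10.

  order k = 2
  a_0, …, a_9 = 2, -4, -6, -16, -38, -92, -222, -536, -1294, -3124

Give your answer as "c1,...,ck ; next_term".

2,1 ; -7542

  a_2 = 2·-4 + 1·2 = -6
  a_3 = 2·-6 + 1·-4 = -16
  a_4 = 2·-16 + 1·-6 = -38
  a_5 = 2·-38 + 1·-16 = -92
  a_6 = 2·-92 + 1·-38 = -222
  a_7 = 2·-222 + 1·-92 = -536
  a_8 = 2·-536 + 1·-222 = -1294
  a_9 = 2·-1294 + 1·-536 = -3124
  a_10 = 2·-3124 + 1·-1294 = -7542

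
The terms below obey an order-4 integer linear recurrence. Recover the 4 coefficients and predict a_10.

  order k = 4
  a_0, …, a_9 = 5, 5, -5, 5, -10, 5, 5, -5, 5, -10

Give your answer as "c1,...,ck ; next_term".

  a_4 = -1·5 + -1·-5 + -1·5 + -1·5 = -10
  a_5 = -1·-10 + -1·5 + -1·-5 + -1·5 = 5
  a_6 = -1·5 + -1·-10 + -1·5 + -1·-5 = 5
  a_7 = -1·5 + -1·5 + -1·-10 + -1·5 = -5
  a_8 = -1·-5 + -1·5 + -1·5 + -1·-10 = 5
  a_9 = -1·5 + -1·-5 + -1·5 + -1·5 = -10
  a_10 = -1·-10 + -1·5 + -1·-5 + -1·5 = 5

-1,-1,-1,-1 ; 5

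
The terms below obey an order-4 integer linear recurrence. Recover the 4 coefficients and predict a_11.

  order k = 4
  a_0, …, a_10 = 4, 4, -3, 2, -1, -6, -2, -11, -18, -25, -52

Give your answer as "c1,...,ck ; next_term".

  a_4 = 1·2 + 1·-3 + 1·4 + -1·4 = -1
  a_5 = 1·-1 + 1·2 + 1·-3 + -1·4 = -6
  a_6 = 1·-6 + 1·-1 + 1·2 + -1·-3 = -2
  a_7 = 1·-2 + 1·-6 + 1·-1 + -1·2 = -11
  a_8 = 1·-11 + 1·-2 + 1·-6 + -1·-1 = -18
  a_9 = 1·-18 + 1·-11 + 1·-2 + -1·-6 = -25
  a_10 = 1·-25 + 1·-18 + 1·-11 + -1·-2 = -52
  a_11 = 1·-52 + 1·-25 + 1·-18 + -1·-11 = -84

1,1,1,-1 ; -84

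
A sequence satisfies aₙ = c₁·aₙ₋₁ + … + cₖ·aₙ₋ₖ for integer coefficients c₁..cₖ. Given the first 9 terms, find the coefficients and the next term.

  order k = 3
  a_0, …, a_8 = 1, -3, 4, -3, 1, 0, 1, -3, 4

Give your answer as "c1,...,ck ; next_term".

-2,-2,-1 ; -3

  a_3 = -2·4 + -2·-3 + -1·1 = -3
  a_4 = -2·-3 + -2·4 + -1·-3 = 1
  a_5 = -2·1 + -2·-3 + -1·4 = 0
  a_6 = -2·0 + -2·1 + -1·-3 = 1
  a_7 = -2·1 + -2·0 + -1·1 = -3
  a_8 = -2·-3 + -2·1 + -1·0 = 4
  a_9 = -2·4 + -2·-3 + -1·1 = -3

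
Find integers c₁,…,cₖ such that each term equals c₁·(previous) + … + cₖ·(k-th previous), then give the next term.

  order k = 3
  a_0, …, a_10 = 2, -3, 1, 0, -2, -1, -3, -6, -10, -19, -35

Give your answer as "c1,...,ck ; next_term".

1,1,1 ; -64

  a_3 = 1·1 + 1·-3 + 1·2 = 0
  a_4 = 1·0 + 1·1 + 1·-3 = -2
  a_5 = 1·-2 + 1·0 + 1·1 = -1
  a_6 = 1·-1 + 1·-2 + 1·0 = -3
  a_7 = 1·-3 + 1·-1 + 1·-2 = -6
  a_8 = 1·-6 + 1·-3 + 1·-1 = -10
  a_9 = 1·-10 + 1·-6 + 1·-3 = -19
  a_10 = 1·-19 + 1·-10 + 1·-6 = -35
  a_11 = 1·-35 + 1·-19 + 1·-10 = -64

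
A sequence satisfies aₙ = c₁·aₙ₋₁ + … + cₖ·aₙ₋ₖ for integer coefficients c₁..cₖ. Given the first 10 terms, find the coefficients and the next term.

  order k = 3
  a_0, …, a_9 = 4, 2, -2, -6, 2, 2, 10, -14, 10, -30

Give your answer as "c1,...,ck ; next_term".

  a_3 = -1·-2 + 0·2 + -2·4 = -6
  a_4 = -1·-6 + 0·-2 + -2·2 = 2
  a_5 = -1·2 + 0·-6 + -2·-2 = 2
  a_6 = -1·2 + 0·2 + -2·-6 = 10
  a_7 = -1·10 + 0·2 + -2·2 = -14
  a_8 = -1·-14 + 0·10 + -2·2 = 10
  a_9 = -1·10 + 0·-14 + -2·10 = -30
  a_10 = -1·-30 + 0·10 + -2·-14 = 58

-1,0,-2 ; 58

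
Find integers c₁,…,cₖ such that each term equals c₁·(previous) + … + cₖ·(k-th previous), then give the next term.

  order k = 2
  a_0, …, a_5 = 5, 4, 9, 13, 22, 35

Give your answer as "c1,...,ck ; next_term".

  a_2 = 1·4 + 1·5 = 9
  a_3 = 1·9 + 1·4 = 13
  a_4 = 1·13 + 1·9 = 22
  a_5 = 1·22 + 1·13 = 35
  a_6 = 1·35 + 1·22 = 57

1,1 ; 57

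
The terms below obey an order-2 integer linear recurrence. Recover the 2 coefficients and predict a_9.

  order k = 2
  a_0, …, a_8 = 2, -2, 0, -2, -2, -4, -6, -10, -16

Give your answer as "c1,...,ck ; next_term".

1,1 ; -26

  a_2 = 1·-2 + 1·2 = 0
  a_3 = 1·0 + 1·-2 = -2
  a_4 = 1·-2 + 1·0 = -2
  a_5 = 1·-2 + 1·-2 = -4
  a_6 = 1·-4 + 1·-2 = -6
  a_7 = 1·-6 + 1·-4 = -10
  a_8 = 1·-10 + 1·-6 = -16
  a_9 = 1·-16 + 1·-10 = -26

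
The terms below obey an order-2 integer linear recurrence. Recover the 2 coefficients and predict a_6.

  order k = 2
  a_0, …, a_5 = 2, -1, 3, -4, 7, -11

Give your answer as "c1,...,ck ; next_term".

  a_2 = -1·-1 + 1·2 = 3
  a_3 = -1·3 + 1·-1 = -4
  a_4 = -1·-4 + 1·3 = 7
  a_5 = -1·7 + 1·-4 = -11
  a_6 = -1·-11 + 1·7 = 18

-1,1 ; 18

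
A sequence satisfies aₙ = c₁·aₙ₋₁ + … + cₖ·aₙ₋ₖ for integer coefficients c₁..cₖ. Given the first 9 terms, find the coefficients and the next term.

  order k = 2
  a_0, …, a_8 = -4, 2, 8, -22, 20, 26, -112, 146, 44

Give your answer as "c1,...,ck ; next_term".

-2,-3 ; -526

  a_2 = -2·2 + -3·-4 = 8
  a_3 = -2·8 + -3·2 = -22
  a_4 = -2·-22 + -3·8 = 20
  a_5 = -2·20 + -3·-22 = 26
  a_6 = -2·26 + -3·20 = -112
  a_7 = -2·-112 + -3·26 = 146
  a_8 = -2·146 + -3·-112 = 44
  a_9 = -2·44 + -3·146 = -526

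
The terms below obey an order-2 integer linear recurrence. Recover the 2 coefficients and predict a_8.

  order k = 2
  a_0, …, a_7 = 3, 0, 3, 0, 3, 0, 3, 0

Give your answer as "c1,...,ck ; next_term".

0,1 ; 3

  a_2 = 0·0 + 1·3 = 3
  a_3 = 0·3 + 1·0 = 0
  a_4 = 0·0 + 1·3 = 3
  a_5 = 0·3 + 1·0 = 0
  a_6 = 0·0 + 1·3 = 3
  a_7 = 0·3 + 1·0 = 0
  a_8 = 0·0 + 1·3 = 3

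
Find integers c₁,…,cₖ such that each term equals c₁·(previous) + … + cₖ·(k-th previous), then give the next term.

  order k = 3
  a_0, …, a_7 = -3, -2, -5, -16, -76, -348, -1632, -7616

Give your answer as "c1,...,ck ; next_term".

  a_3 = 4·-5 + 4·-2 + -4·-3 = -16
  a_4 = 4·-16 + 4·-5 + -4·-2 = -76
  a_5 = 4·-76 + 4·-16 + -4·-5 = -348
  a_6 = 4·-348 + 4·-76 + -4·-16 = -1632
  a_7 = 4·-1632 + 4·-348 + -4·-76 = -7616
  a_8 = 4·-7616 + 4·-1632 + -4·-348 = -35600

4,4,-4 ; -35600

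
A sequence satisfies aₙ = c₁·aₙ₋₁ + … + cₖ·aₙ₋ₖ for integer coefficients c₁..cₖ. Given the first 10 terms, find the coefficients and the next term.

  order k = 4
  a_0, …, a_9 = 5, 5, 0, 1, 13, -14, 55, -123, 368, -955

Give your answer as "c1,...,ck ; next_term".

-2,2,1,2 ; 2633

  a_4 = -2·1 + 2·0 + 1·5 + 2·5 = 13
  a_5 = -2·13 + 2·1 + 1·0 + 2·5 = -14
  a_6 = -2·-14 + 2·13 + 1·1 + 2·0 = 55
  a_7 = -2·55 + 2·-14 + 1·13 + 2·1 = -123
  a_8 = -2·-123 + 2·55 + 1·-14 + 2·13 = 368
  a_9 = -2·368 + 2·-123 + 1·55 + 2·-14 = -955
  a_10 = -2·-955 + 2·368 + 1·-123 + 2·55 = 2633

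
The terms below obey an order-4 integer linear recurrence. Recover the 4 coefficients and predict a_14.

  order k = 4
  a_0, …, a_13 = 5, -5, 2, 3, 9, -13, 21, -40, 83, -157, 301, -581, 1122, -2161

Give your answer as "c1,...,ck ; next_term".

-1,1,-1,1 ; 4165

  a_4 = -1·3 + 1·2 + -1·-5 + 1·5 = 9
  a_5 = -1·9 + 1·3 + -1·2 + 1·-5 = -13
  a_6 = -1·-13 + 1·9 + -1·3 + 1·2 = 21
  a_7 = -1·21 + 1·-13 + -1·9 + 1·3 = -40
  a_8 = -1·-40 + 1·21 + -1·-13 + 1·9 = 83
  a_9 = -1·83 + 1·-40 + -1·21 + 1·-13 = -157
  a_10 = -1·-157 + 1·83 + -1·-40 + 1·21 = 301
  a_11 = -1·301 + 1·-157 + -1·83 + 1·-40 = -581
  a_12 = -1·-581 + 1·301 + -1·-157 + 1·83 = 1122
  a_13 = -1·1122 + 1·-581 + -1·301 + 1·-157 = -2161
  a_14 = -1·-2161 + 1·1122 + -1·-581 + 1·301 = 4165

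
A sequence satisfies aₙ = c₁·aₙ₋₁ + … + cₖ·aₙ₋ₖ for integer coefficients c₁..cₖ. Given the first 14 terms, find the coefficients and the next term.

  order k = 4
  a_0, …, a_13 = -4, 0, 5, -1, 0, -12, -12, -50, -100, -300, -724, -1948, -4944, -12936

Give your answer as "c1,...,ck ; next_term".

2,2,-2,2 ; -33312

  a_4 = 2·-1 + 2·5 + -2·0 + 2·-4 = 0
  a_5 = 2·0 + 2·-1 + -2·5 + 2·0 = -12
  a_6 = 2·-12 + 2·0 + -2·-1 + 2·5 = -12
  a_7 = 2·-12 + 2·-12 + -2·0 + 2·-1 = -50
  a_8 = 2·-50 + 2·-12 + -2·-12 + 2·0 = -100
  a_9 = 2·-100 + 2·-50 + -2·-12 + 2·-12 = -300
  a_10 = 2·-300 + 2·-100 + -2·-50 + 2·-12 = -724
  a_11 = 2·-724 + 2·-300 + -2·-100 + 2·-50 = -1948
  a_12 = 2·-1948 + 2·-724 + -2·-300 + 2·-100 = -4944
  a_13 = 2·-4944 + 2·-1948 + -2·-724 + 2·-300 = -12936
  a_14 = 2·-12936 + 2·-4944 + -2·-1948 + 2·-724 = -33312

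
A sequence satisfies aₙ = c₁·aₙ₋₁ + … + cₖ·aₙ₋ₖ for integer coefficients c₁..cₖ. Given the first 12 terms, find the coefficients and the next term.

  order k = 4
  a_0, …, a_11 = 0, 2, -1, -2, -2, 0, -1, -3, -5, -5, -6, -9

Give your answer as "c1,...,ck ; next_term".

1,0,0,1 ; -14

  a_4 = 1·-2 + 0·-1 + 0·2 + 1·0 = -2
  a_5 = 1·-2 + 0·-2 + 0·-1 + 1·2 = 0
  a_6 = 1·0 + 0·-2 + 0·-2 + 1·-1 = -1
  a_7 = 1·-1 + 0·0 + 0·-2 + 1·-2 = -3
  a_8 = 1·-3 + 0·-1 + 0·0 + 1·-2 = -5
  a_9 = 1·-5 + 0·-3 + 0·-1 + 1·0 = -5
  a_10 = 1·-5 + 0·-5 + 0·-3 + 1·-1 = -6
  a_11 = 1·-6 + 0·-5 + 0·-5 + 1·-3 = -9
  a_12 = 1·-9 + 0·-6 + 0·-5 + 1·-5 = -14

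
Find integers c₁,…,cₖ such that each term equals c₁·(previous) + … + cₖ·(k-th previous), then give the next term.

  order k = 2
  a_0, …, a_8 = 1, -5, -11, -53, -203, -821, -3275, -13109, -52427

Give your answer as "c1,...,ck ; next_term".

3,4 ; -209717

  a_2 = 3·-5 + 4·1 = -11
  a_3 = 3·-11 + 4·-5 = -53
  a_4 = 3·-53 + 4·-11 = -203
  a_5 = 3·-203 + 4·-53 = -821
  a_6 = 3·-821 + 4·-203 = -3275
  a_7 = 3·-3275 + 4·-821 = -13109
  a_8 = 3·-13109 + 4·-3275 = -52427
  a_9 = 3·-52427 + 4·-13109 = -209717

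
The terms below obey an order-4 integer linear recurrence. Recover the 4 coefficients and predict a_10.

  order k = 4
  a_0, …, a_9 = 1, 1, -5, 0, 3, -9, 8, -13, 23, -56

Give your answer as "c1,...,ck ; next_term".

-2,0,1,2 ; 115

  a_4 = -2·0 + 0·-5 + 1·1 + 2·1 = 3
  a_5 = -2·3 + 0·0 + 1·-5 + 2·1 = -9
  a_6 = -2·-9 + 0·3 + 1·0 + 2·-5 = 8
  a_7 = -2·8 + 0·-9 + 1·3 + 2·0 = -13
  a_8 = -2·-13 + 0·8 + 1·-9 + 2·3 = 23
  a_9 = -2·23 + 0·-13 + 1·8 + 2·-9 = -56
  a_10 = -2·-56 + 0·23 + 1·-13 + 2·8 = 115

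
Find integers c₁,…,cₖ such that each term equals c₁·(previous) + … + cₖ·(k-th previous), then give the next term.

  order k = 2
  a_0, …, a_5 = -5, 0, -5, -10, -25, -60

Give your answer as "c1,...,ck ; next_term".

2,1 ; -145

  a_2 = 2·0 + 1·-5 = -5
  a_3 = 2·-5 + 1·0 = -10
  a_4 = 2·-10 + 1·-5 = -25
  a_5 = 2·-25 + 1·-10 = -60
  a_6 = 2·-60 + 1·-25 = -145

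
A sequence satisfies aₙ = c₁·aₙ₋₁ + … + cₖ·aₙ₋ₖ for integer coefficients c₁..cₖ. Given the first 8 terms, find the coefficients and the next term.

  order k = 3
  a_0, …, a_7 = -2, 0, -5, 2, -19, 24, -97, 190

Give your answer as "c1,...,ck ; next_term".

  a_3 = -2·-5 + 3·0 + 4·-2 = 2
  a_4 = -2·2 + 3·-5 + 4·0 = -19
  a_5 = -2·-19 + 3·2 + 4·-5 = 24
  a_6 = -2·24 + 3·-19 + 4·2 = -97
  a_7 = -2·-97 + 3·24 + 4·-19 = 190
  a_8 = -2·190 + 3·-97 + 4·24 = -575

-2,3,4 ; -575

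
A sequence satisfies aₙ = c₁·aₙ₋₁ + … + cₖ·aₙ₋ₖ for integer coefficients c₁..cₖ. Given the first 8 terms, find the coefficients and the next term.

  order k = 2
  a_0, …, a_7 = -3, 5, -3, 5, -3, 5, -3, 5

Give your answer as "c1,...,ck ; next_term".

  a_2 = 0·5 + 1·-3 = -3
  a_3 = 0·-3 + 1·5 = 5
  a_4 = 0·5 + 1·-3 = -3
  a_5 = 0·-3 + 1·5 = 5
  a_6 = 0·5 + 1·-3 = -3
  a_7 = 0·-3 + 1·5 = 5
  a_8 = 0·5 + 1·-3 = -3

0,1 ; -3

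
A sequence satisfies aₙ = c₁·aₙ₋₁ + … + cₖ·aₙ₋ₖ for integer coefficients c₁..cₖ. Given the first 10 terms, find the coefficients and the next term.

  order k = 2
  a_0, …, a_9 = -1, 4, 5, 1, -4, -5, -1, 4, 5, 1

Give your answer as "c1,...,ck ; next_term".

  a_2 = 1·4 + -1·-1 = 5
  a_3 = 1·5 + -1·4 = 1
  a_4 = 1·1 + -1·5 = -4
  a_5 = 1·-4 + -1·1 = -5
  a_6 = 1·-5 + -1·-4 = -1
  a_7 = 1·-1 + -1·-5 = 4
  a_8 = 1·4 + -1·-1 = 5
  a_9 = 1·5 + -1·4 = 1
  a_10 = 1·1 + -1·5 = -4

1,-1 ; -4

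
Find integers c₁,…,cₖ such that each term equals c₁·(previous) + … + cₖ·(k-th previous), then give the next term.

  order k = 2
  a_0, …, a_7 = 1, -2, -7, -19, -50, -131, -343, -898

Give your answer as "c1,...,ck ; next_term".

  a_2 = 3·-2 + -1·1 = -7
  a_3 = 3·-7 + -1·-2 = -19
  a_4 = 3·-19 + -1·-7 = -50
  a_5 = 3·-50 + -1·-19 = -131
  a_6 = 3·-131 + -1·-50 = -343
  a_7 = 3·-343 + -1·-131 = -898
  a_8 = 3·-898 + -1·-343 = -2351

3,-1 ; -2351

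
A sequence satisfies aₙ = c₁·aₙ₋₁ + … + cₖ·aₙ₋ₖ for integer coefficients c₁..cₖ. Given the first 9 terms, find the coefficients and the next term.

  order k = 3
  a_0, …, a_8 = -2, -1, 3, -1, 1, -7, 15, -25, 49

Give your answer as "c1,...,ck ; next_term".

  a_3 = -2·3 + -1·-1 + -2·-2 = -1
  a_4 = -2·-1 + -1·3 + -2·-1 = 1
  a_5 = -2·1 + -1·-1 + -2·3 = -7
  a_6 = -2·-7 + -1·1 + -2·-1 = 15
  a_7 = -2·15 + -1·-7 + -2·1 = -25
  a_8 = -2·-25 + -1·15 + -2·-7 = 49
  a_9 = -2·49 + -1·-25 + -2·15 = -103

-2,-1,-2 ; -103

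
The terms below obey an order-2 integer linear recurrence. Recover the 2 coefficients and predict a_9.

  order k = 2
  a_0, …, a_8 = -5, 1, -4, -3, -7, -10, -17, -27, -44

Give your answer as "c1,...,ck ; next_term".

1,1 ; -71

  a_2 = 1·1 + 1·-5 = -4
  a_3 = 1·-4 + 1·1 = -3
  a_4 = 1·-3 + 1·-4 = -7
  a_5 = 1·-7 + 1·-3 = -10
  a_6 = 1·-10 + 1·-7 = -17
  a_7 = 1·-17 + 1·-10 = -27
  a_8 = 1·-27 + 1·-17 = -44
  a_9 = 1·-44 + 1·-27 = -71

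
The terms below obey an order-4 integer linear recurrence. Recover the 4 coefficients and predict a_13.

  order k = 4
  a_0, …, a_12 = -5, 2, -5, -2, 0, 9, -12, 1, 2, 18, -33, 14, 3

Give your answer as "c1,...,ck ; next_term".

-1,-1,-1,1 ; 34

  a_4 = -1·-2 + -1·-5 + -1·2 + 1·-5 = 0
  a_5 = -1·0 + -1·-2 + -1·-5 + 1·2 = 9
  a_6 = -1·9 + -1·0 + -1·-2 + 1·-5 = -12
  a_7 = -1·-12 + -1·9 + -1·0 + 1·-2 = 1
  a_8 = -1·1 + -1·-12 + -1·9 + 1·0 = 2
  a_9 = -1·2 + -1·1 + -1·-12 + 1·9 = 18
  a_10 = -1·18 + -1·2 + -1·1 + 1·-12 = -33
  a_11 = -1·-33 + -1·18 + -1·2 + 1·1 = 14
  a_12 = -1·14 + -1·-33 + -1·18 + 1·2 = 3
  a_13 = -1·3 + -1·14 + -1·-33 + 1·18 = 34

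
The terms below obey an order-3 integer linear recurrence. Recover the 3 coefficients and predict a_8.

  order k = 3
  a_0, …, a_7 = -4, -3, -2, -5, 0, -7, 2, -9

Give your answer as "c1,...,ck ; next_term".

-1,1,1 ; 4

  a_3 = -1·-2 + 1·-3 + 1·-4 = -5
  a_4 = -1·-5 + 1·-2 + 1·-3 = 0
  a_5 = -1·0 + 1·-5 + 1·-2 = -7
  a_6 = -1·-7 + 1·0 + 1·-5 = 2
  a_7 = -1·2 + 1·-7 + 1·0 = -9
  a_8 = -1·-9 + 1·2 + 1·-7 = 4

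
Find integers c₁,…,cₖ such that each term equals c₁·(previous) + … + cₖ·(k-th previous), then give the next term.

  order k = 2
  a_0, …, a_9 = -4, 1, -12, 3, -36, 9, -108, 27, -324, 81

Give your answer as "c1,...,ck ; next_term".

  a_2 = 0·1 + 3·-4 = -12
  a_3 = 0·-12 + 3·1 = 3
  a_4 = 0·3 + 3·-12 = -36
  a_5 = 0·-36 + 3·3 = 9
  a_6 = 0·9 + 3·-36 = -108
  a_7 = 0·-108 + 3·9 = 27
  a_8 = 0·27 + 3·-108 = -324
  a_9 = 0·-324 + 3·27 = 81
  a_10 = 0·81 + 3·-324 = -972

0,3 ; -972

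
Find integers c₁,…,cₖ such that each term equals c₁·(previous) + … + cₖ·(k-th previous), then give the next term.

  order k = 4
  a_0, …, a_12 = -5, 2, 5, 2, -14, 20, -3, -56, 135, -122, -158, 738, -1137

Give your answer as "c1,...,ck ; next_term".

  a_4 = -2·2 + -3·5 + 0·2 + -1·-5 = -14
  a_5 = -2·-14 + -3·2 + 0·5 + -1·2 = 20
  a_6 = -2·20 + -3·-14 + 0·2 + -1·5 = -3
  a_7 = -2·-3 + -3·20 + 0·-14 + -1·2 = -56
  a_8 = -2·-56 + -3·-3 + 0·20 + -1·-14 = 135
  a_9 = -2·135 + -3·-56 + 0·-3 + -1·20 = -122
  a_10 = -2·-122 + -3·135 + 0·-56 + -1·-3 = -158
  a_11 = -2·-158 + -3·-122 + 0·135 + -1·-56 = 738
  a_12 = -2·738 + -3·-158 + 0·-122 + -1·135 = -1137
  a_13 = -2·-1137 + -3·738 + 0·-158 + -1·-122 = 182

-2,-3,0,-1 ; 182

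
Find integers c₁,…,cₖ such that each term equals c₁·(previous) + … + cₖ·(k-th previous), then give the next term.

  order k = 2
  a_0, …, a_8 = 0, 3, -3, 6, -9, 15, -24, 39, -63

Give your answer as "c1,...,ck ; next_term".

-1,1 ; 102

  a_2 = -1·3 + 1·0 = -3
  a_3 = -1·-3 + 1·3 = 6
  a_4 = -1·6 + 1·-3 = -9
  a_5 = -1·-9 + 1·6 = 15
  a_6 = -1·15 + 1·-9 = -24
  a_7 = -1·-24 + 1·15 = 39
  a_8 = -1·39 + 1·-24 = -63
  a_9 = -1·-63 + 1·39 = 102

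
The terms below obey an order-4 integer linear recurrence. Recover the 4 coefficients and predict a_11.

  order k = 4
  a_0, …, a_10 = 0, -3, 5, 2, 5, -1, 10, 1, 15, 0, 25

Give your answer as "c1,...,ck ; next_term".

  a_4 = 0·2 + 1·5 + 0·-3 + 1·0 = 5
  a_5 = 0·5 + 1·2 + 0·5 + 1·-3 = -1
  a_6 = 0·-1 + 1·5 + 0·2 + 1·5 = 10
  a_7 = 0·10 + 1·-1 + 0·5 + 1·2 = 1
  a_8 = 0·1 + 1·10 + 0·-1 + 1·5 = 15
  a_9 = 0·15 + 1·1 + 0·10 + 1·-1 = 0
  a_10 = 0·0 + 1·15 + 0·1 + 1·10 = 25
  a_11 = 0·25 + 1·0 + 0·15 + 1·1 = 1

0,1,0,1 ; 1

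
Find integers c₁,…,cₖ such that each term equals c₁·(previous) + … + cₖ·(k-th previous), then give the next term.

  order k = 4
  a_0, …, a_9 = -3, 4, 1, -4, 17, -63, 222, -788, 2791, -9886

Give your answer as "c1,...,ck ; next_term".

-3,2,0,-1 ; 35018

  a_4 = -3·-4 + 2·1 + 0·4 + -1·-3 = 17
  a_5 = -3·17 + 2·-4 + 0·1 + -1·4 = -63
  a_6 = -3·-63 + 2·17 + 0·-4 + -1·1 = 222
  a_7 = -3·222 + 2·-63 + 0·17 + -1·-4 = -788
  a_8 = -3·-788 + 2·222 + 0·-63 + -1·17 = 2791
  a_9 = -3·2791 + 2·-788 + 0·222 + -1·-63 = -9886
  a_10 = -3·-9886 + 2·2791 + 0·-788 + -1·222 = 35018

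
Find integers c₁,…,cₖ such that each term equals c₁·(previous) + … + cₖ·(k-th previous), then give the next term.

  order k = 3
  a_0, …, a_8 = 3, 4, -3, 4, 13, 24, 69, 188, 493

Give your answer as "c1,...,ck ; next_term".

  a_3 = 2·-3 + 1·4 + 2·3 = 4
  a_4 = 2·4 + 1·-3 + 2·4 = 13
  a_5 = 2·13 + 1·4 + 2·-3 = 24
  a_6 = 2·24 + 1·13 + 2·4 = 69
  a_7 = 2·69 + 1·24 + 2·13 = 188
  a_8 = 2·188 + 1·69 + 2·24 = 493
  a_9 = 2·493 + 1·188 + 2·69 = 1312

2,1,2 ; 1312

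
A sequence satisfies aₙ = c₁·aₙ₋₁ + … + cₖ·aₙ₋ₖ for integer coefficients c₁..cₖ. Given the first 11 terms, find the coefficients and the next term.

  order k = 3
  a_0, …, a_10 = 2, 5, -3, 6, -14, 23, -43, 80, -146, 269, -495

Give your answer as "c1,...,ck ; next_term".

  a_3 = -1·-3 + 1·5 + -1·2 = 6
  a_4 = -1·6 + 1·-3 + -1·5 = -14
  a_5 = -1·-14 + 1·6 + -1·-3 = 23
  a_6 = -1·23 + 1·-14 + -1·6 = -43
  a_7 = -1·-43 + 1·23 + -1·-14 = 80
  a_8 = -1·80 + 1·-43 + -1·23 = -146
  a_9 = -1·-146 + 1·80 + -1·-43 = 269
  a_10 = -1·269 + 1·-146 + -1·80 = -495
  a_11 = -1·-495 + 1·269 + -1·-146 = 910

-1,1,-1 ; 910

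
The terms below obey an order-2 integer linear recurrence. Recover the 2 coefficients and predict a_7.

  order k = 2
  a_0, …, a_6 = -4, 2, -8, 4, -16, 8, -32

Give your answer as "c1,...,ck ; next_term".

0,2 ; 16

  a_2 = 0·2 + 2·-4 = -8
  a_3 = 0·-8 + 2·2 = 4
  a_4 = 0·4 + 2·-8 = -16
  a_5 = 0·-16 + 2·4 = 8
  a_6 = 0·8 + 2·-16 = -32
  a_7 = 0·-32 + 2·8 = 16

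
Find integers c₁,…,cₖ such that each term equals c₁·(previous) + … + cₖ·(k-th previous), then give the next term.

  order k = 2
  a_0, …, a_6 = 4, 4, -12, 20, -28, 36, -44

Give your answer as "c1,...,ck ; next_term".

  a_2 = -2·4 + -1·4 = -12
  a_3 = -2·-12 + -1·4 = 20
  a_4 = -2·20 + -1·-12 = -28
  a_5 = -2·-28 + -1·20 = 36
  a_6 = -2·36 + -1·-28 = -44
  a_7 = -2·-44 + -1·36 = 52

-2,-1 ; 52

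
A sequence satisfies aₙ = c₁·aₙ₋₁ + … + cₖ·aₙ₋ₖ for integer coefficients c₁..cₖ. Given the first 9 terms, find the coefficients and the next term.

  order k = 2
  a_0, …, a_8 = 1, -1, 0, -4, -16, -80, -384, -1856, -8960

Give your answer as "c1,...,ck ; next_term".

4,4 ; -43264

  a_2 = 4·-1 + 4·1 = 0
  a_3 = 4·0 + 4·-1 = -4
  a_4 = 4·-4 + 4·0 = -16
  a_5 = 4·-16 + 4·-4 = -80
  a_6 = 4·-80 + 4·-16 = -384
  a_7 = 4·-384 + 4·-80 = -1856
  a_8 = 4·-1856 + 4·-384 = -8960
  a_9 = 4·-8960 + 4·-1856 = -43264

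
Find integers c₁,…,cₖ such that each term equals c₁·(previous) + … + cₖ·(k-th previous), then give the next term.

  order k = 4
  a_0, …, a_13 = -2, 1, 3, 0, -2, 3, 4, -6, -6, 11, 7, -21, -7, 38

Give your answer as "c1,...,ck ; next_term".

  a_4 = 1·0 + -2·3 + 2·1 + -1·-2 = -2
  a_5 = 1·-2 + -2·0 + 2·3 + -1·1 = 3
  a_6 = 1·3 + -2·-2 + 2·0 + -1·3 = 4
  a_7 = 1·4 + -2·3 + 2·-2 + -1·0 = -6
  a_8 = 1·-6 + -2·4 + 2·3 + -1·-2 = -6
  a_9 = 1·-6 + -2·-6 + 2·4 + -1·3 = 11
  a_10 = 1·11 + -2·-6 + 2·-6 + -1·4 = 7
  a_11 = 1·7 + -2·11 + 2·-6 + -1·-6 = -21
  a_12 = 1·-21 + -2·7 + 2·11 + -1·-6 = -7
  a_13 = 1·-7 + -2·-21 + 2·7 + -1·11 = 38
  a_14 = 1·38 + -2·-7 + 2·-21 + -1·7 = 3

1,-2,2,-1 ; 3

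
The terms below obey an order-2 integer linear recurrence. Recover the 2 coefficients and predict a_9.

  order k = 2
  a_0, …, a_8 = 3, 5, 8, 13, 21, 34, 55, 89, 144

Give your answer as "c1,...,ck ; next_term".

1,1 ; 233

  a_2 = 1·5 + 1·3 = 8
  a_3 = 1·8 + 1·5 = 13
  a_4 = 1·13 + 1·8 = 21
  a_5 = 1·21 + 1·13 = 34
  a_6 = 1·34 + 1·21 = 55
  a_7 = 1·55 + 1·34 = 89
  a_8 = 1·89 + 1·55 = 144
  a_9 = 1·144 + 1·89 = 233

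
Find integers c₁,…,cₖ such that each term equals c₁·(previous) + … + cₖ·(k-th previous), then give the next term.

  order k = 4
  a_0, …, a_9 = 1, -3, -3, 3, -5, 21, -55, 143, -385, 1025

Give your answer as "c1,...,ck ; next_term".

  a_4 = -3·3 + -1·-3 + -1·-3 + -2·1 = -5
  a_5 = -3·-5 + -1·3 + -1·-3 + -2·-3 = 21
  a_6 = -3·21 + -1·-5 + -1·3 + -2·-3 = -55
  a_7 = -3·-55 + -1·21 + -1·-5 + -2·3 = 143
  a_8 = -3·143 + -1·-55 + -1·21 + -2·-5 = -385
  a_9 = -3·-385 + -1·143 + -1·-55 + -2·21 = 1025
  a_10 = -3·1025 + -1·-385 + -1·143 + -2·-55 = -2723

-3,-1,-1,-2 ; -2723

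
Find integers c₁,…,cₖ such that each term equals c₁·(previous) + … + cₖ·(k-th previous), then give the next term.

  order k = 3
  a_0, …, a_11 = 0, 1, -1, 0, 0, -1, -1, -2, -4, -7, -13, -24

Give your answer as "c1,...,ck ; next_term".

  a_3 = 1·-1 + 1·1 + 1·0 = 0
  a_4 = 1·0 + 1·-1 + 1·1 = 0
  a_5 = 1·0 + 1·0 + 1·-1 = -1
  a_6 = 1·-1 + 1·0 + 1·0 = -1
  a_7 = 1·-1 + 1·-1 + 1·0 = -2
  a_8 = 1·-2 + 1·-1 + 1·-1 = -4
  a_9 = 1·-4 + 1·-2 + 1·-1 = -7
  a_10 = 1·-7 + 1·-4 + 1·-2 = -13
  a_11 = 1·-13 + 1·-7 + 1·-4 = -24
  a_12 = 1·-24 + 1·-13 + 1·-7 = -44

1,1,1 ; -44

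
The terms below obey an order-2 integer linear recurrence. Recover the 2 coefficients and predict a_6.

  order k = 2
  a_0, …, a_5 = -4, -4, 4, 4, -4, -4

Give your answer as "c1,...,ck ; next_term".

  a_2 = 0·-4 + -1·-4 = 4
  a_3 = 0·4 + -1·-4 = 4
  a_4 = 0·4 + -1·4 = -4
  a_5 = 0·-4 + -1·4 = -4
  a_6 = 0·-4 + -1·-4 = 4

0,-1 ; 4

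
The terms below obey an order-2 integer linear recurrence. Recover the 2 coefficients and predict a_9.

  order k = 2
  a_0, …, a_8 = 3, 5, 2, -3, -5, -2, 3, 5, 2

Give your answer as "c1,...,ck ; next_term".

  a_2 = 1·5 + -1·3 = 2
  a_3 = 1·2 + -1·5 = -3
  a_4 = 1·-3 + -1·2 = -5
  a_5 = 1·-5 + -1·-3 = -2
  a_6 = 1·-2 + -1·-5 = 3
  a_7 = 1·3 + -1·-2 = 5
  a_8 = 1·5 + -1·3 = 2
  a_9 = 1·2 + -1·5 = -3

1,-1 ; -3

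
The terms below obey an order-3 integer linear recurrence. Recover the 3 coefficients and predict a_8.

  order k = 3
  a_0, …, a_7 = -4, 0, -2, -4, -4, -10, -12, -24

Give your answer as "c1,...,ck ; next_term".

0,2,1 ; -34

  a_3 = 0·-2 + 2·0 + 1·-4 = -4
  a_4 = 0·-4 + 2·-2 + 1·0 = -4
  a_5 = 0·-4 + 2·-4 + 1·-2 = -10
  a_6 = 0·-10 + 2·-4 + 1·-4 = -12
  a_7 = 0·-12 + 2·-10 + 1·-4 = -24
  a_8 = 0·-24 + 2·-12 + 1·-10 = -34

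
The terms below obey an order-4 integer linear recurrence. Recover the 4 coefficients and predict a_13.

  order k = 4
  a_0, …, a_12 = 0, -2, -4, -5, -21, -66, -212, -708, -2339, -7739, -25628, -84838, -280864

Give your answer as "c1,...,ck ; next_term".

  a_4 = 3·-5 + 1·-4 + 1·-2 + -3·0 = -21
  a_5 = 3·-21 + 1·-5 + 1·-4 + -3·-2 = -66
  a_6 = 3·-66 + 1·-21 + 1·-5 + -3·-4 = -212
  a_7 = 3·-212 + 1·-66 + 1·-21 + -3·-5 = -708
  a_8 = 3·-708 + 1·-212 + 1·-66 + -3·-21 = -2339
  a_9 = 3·-2339 + 1·-708 + 1·-212 + -3·-66 = -7739
  a_10 = 3·-7739 + 1·-2339 + 1·-708 + -3·-212 = -25628
  a_11 = 3·-25628 + 1·-7739 + 1·-2339 + -3·-708 = -84838
  a_12 = 3·-84838 + 1·-25628 + 1·-7739 + -3·-2339 = -280864
  a_13 = 3·-280864 + 1·-84838 + 1·-25628 + -3·-7739 = -929841

3,1,1,-3 ; -929841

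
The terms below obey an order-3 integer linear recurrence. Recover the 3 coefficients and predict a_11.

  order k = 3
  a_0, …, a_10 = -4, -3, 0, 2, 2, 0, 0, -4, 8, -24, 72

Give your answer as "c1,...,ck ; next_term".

  a_3 = -2·0 + 2·-3 + -2·-4 = 2
  a_4 = -2·2 + 2·0 + -2·-3 = 2
  a_5 = -2·2 + 2·2 + -2·0 = 0
  a_6 = -2·0 + 2·2 + -2·2 = 0
  a_7 = -2·0 + 2·0 + -2·2 = -4
  a_8 = -2·-4 + 2·0 + -2·0 = 8
  a_9 = -2·8 + 2·-4 + -2·0 = -24
  a_10 = -2·-24 + 2·8 + -2·-4 = 72
  a_11 = -2·72 + 2·-24 + -2·8 = -208

-2,2,-2 ; -208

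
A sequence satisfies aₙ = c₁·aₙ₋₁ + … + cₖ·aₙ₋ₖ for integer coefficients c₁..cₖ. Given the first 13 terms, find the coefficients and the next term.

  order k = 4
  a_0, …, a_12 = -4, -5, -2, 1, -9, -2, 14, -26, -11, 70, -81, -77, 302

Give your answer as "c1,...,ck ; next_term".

  a_4 = 0·1 + -1·-2 + 3·-5 + -1·-4 = -9
  a_5 = 0·-9 + -1·1 + 3·-2 + -1·-5 = -2
  a_6 = 0·-2 + -1·-9 + 3·1 + -1·-2 = 14
  a_7 = 0·14 + -1·-2 + 3·-9 + -1·1 = -26
  a_8 = 0·-26 + -1·14 + 3·-2 + -1·-9 = -11
  a_9 = 0·-11 + -1·-26 + 3·14 + -1·-2 = 70
  a_10 = 0·70 + -1·-11 + 3·-26 + -1·14 = -81
  a_11 = 0·-81 + -1·70 + 3·-11 + -1·-26 = -77
  a_12 = 0·-77 + -1·-81 + 3·70 + -1·-11 = 302
  a_13 = 0·302 + -1·-77 + 3·-81 + -1·70 = -236

0,-1,3,-1 ; -236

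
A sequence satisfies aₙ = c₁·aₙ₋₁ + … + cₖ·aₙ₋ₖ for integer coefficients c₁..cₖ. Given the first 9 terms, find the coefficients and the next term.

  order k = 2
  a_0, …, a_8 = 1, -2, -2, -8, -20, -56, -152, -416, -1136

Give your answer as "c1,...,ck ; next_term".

  a_2 = 2·-2 + 2·1 = -2
  a_3 = 2·-2 + 2·-2 = -8
  a_4 = 2·-8 + 2·-2 = -20
  a_5 = 2·-20 + 2·-8 = -56
  a_6 = 2·-56 + 2·-20 = -152
  a_7 = 2·-152 + 2·-56 = -416
  a_8 = 2·-416 + 2·-152 = -1136
  a_9 = 2·-1136 + 2·-416 = -3104

2,2 ; -3104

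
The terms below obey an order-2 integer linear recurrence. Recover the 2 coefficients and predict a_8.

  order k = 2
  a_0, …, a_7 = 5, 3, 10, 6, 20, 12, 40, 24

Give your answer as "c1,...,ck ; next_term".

0,2 ; 80

  a_2 = 0·3 + 2·5 = 10
  a_3 = 0·10 + 2·3 = 6
  a_4 = 0·6 + 2·10 = 20
  a_5 = 0·20 + 2·6 = 12
  a_6 = 0·12 + 2·20 = 40
  a_7 = 0·40 + 2·12 = 24
  a_8 = 0·24 + 2·40 = 80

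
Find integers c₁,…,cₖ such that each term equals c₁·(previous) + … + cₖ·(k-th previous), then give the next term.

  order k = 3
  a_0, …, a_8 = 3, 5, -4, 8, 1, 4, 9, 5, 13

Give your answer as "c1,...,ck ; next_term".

  a_3 = 0·-4 + 1·5 + 1·3 = 8
  a_4 = 0·8 + 1·-4 + 1·5 = 1
  a_5 = 0·1 + 1·8 + 1·-4 = 4
  a_6 = 0·4 + 1·1 + 1·8 = 9
  a_7 = 0·9 + 1·4 + 1·1 = 5
  a_8 = 0·5 + 1·9 + 1·4 = 13
  a_9 = 0·13 + 1·5 + 1·9 = 14

0,1,1 ; 14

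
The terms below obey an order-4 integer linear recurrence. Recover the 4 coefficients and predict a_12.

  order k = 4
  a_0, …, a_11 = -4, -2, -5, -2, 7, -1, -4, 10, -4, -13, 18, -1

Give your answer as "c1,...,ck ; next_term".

  a_4 = 0·-2 + -1·-5 + 1·-2 + -1·-4 = 7
  a_5 = 0·7 + -1·-2 + 1·-5 + -1·-2 = -1
  a_6 = 0·-1 + -1·7 + 1·-2 + -1·-5 = -4
  a_7 = 0·-4 + -1·-1 + 1·7 + -1·-2 = 10
  a_8 = 0·10 + -1·-4 + 1·-1 + -1·7 = -4
  a_9 = 0·-4 + -1·10 + 1·-4 + -1·-1 = -13
  a_10 = 0·-13 + -1·-4 + 1·10 + -1·-4 = 18
  a_11 = 0·18 + -1·-13 + 1·-4 + -1·10 = -1
  a_12 = 0·-1 + -1·18 + 1·-13 + -1·-4 = -27

0,-1,1,-1 ; -27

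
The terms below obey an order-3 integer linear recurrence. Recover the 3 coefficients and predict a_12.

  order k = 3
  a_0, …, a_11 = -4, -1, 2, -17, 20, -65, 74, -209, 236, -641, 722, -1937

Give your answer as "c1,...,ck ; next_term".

  a_3 = -1·2 + 3·-1 + 3·-4 = -17
  a_4 = -1·-17 + 3·2 + 3·-1 = 20
  a_5 = -1·20 + 3·-17 + 3·2 = -65
  a_6 = -1·-65 + 3·20 + 3·-17 = 74
  a_7 = -1·74 + 3·-65 + 3·20 = -209
  a_8 = -1·-209 + 3·74 + 3·-65 = 236
  a_9 = -1·236 + 3·-209 + 3·74 = -641
  a_10 = -1·-641 + 3·236 + 3·-209 = 722
  a_11 = -1·722 + 3·-641 + 3·236 = -1937
  a_12 = -1·-1937 + 3·722 + 3·-641 = 2180

-1,3,3 ; 2180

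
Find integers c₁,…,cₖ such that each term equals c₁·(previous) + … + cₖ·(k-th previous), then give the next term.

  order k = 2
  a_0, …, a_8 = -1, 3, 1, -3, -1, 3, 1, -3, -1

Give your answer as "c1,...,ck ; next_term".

0,-1 ; 3

  a_2 = 0·3 + -1·-1 = 1
  a_3 = 0·1 + -1·3 = -3
  a_4 = 0·-3 + -1·1 = -1
  a_5 = 0·-1 + -1·-3 = 3
  a_6 = 0·3 + -1·-1 = 1
  a_7 = 0·1 + -1·3 = -3
  a_8 = 0·-3 + -1·1 = -1
  a_9 = 0·-1 + -1·-3 = 3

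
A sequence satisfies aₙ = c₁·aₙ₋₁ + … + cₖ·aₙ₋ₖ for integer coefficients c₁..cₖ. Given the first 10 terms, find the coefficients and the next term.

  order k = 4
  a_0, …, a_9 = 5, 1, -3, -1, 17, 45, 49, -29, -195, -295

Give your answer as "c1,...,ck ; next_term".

2,-2,-2,3 ; 5

  a_4 = 2·-1 + -2·-3 + -2·1 + 3·5 = 17
  a_5 = 2·17 + -2·-1 + -2·-3 + 3·1 = 45
  a_6 = 2·45 + -2·17 + -2·-1 + 3·-3 = 49
  a_7 = 2·49 + -2·45 + -2·17 + 3·-1 = -29
  a_8 = 2·-29 + -2·49 + -2·45 + 3·17 = -195
  a_9 = 2·-195 + -2·-29 + -2·49 + 3·45 = -295
  a_10 = 2·-295 + -2·-195 + -2·-29 + 3·49 = 5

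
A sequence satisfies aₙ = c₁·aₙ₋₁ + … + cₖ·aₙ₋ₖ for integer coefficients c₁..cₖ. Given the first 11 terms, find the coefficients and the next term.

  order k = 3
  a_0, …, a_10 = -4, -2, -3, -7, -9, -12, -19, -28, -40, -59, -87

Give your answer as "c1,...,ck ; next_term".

  a_3 = 1·-3 + 0·-2 + 1·-4 = -7
  a_4 = 1·-7 + 0·-3 + 1·-2 = -9
  a_5 = 1·-9 + 0·-7 + 1·-3 = -12
  a_6 = 1·-12 + 0·-9 + 1·-7 = -19
  a_7 = 1·-19 + 0·-12 + 1·-9 = -28
  a_8 = 1·-28 + 0·-19 + 1·-12 = -40
  a_9 = 1·-40 + 0·-28 + 1·-19 = -59
  a_10 = 1·-59 + 0·-40 + 1·-28 = -87
  a_11 = 1·-87 + 0·-59 + 1·-40 = -127

1,0,1 ; -127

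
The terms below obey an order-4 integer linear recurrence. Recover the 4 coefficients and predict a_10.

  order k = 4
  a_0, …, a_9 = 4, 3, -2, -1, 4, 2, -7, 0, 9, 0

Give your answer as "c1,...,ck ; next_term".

  a_4 = -1·-1 + -1·-2 + -1·3 + 1·4 = 4
  a_5 = -1·4 + -1·-1 + -1·-2 + 1·3 = 2
  a_6 = -1·2 + -1·4 + -1·-1 + 1·-2 = -7
  a_7 = -1·-7 + -1·2 + -1·4 + 1·-1 = 0
  a_8 = -1·0 + -1·-7 + -1·2 + 1·4 = 9
  a_9 = -1·9 + -1·0 + -1·-7 + 1·2 = 0
  a_10 = -1·0 + -1·9 + -1·0 + 1·-7 = -16

-1,-1,-1,1 ; -16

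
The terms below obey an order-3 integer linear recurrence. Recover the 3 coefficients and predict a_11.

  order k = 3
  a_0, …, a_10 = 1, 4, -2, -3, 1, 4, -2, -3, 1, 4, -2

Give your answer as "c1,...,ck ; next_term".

-1,-1,-1 ; -3

  a_3 = -1·-2 + -1·4 + -1·1 = -3
  a_4 = -1·-3 + -1·-2 + -1·4 = 1
  a_5 = -1·1 + -1·-3 + -1·-2 = 4
  a_6 = -1·4 + -1·1 + -1·-3 = -2
  a_7 = -1·-2 + -1·4 + -1·1 = -3
  a_8 = -1·-3 + -1·-2 + -1·4 = 1
  a_9 = -1·1 + -1·-3 + -1·-2 = 4
  a_10 = -1·4 + -1·1 + -1·-3 = -2
  a_11 = -1·-2 + -1·4 + -1·1 = -3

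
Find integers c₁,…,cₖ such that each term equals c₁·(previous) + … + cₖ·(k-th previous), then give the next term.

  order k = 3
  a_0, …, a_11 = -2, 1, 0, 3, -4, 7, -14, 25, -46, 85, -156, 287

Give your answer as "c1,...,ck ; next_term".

  a_3 = -1·0 + 1·1 + -1·-2 = 3
  a_4 = -1·3 + 1·0 + -1·1 = -4
  a_5 = -1·-4 + 1·3 + -1·0 = 7
  a_6 = -1·7 + 1·-4 + -1·3 = -14
  a_7 = -1·-14 + 1·7 + -1·-4 = 25
  a_8 = -1·25 + 1·-14 + -1·7 = -46
  a_9 = -1·-46 + 1·25 + -1·-14 = 85
  a_10 = -1·85 + 1·-46 + -1·25 = -156
  a_11 = -1·-156 + 1·85 + -1·-46 = 287
  a_12 = -1·287 + 1·-156 + -1·85 = -528

-1,1,-1 ; -528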